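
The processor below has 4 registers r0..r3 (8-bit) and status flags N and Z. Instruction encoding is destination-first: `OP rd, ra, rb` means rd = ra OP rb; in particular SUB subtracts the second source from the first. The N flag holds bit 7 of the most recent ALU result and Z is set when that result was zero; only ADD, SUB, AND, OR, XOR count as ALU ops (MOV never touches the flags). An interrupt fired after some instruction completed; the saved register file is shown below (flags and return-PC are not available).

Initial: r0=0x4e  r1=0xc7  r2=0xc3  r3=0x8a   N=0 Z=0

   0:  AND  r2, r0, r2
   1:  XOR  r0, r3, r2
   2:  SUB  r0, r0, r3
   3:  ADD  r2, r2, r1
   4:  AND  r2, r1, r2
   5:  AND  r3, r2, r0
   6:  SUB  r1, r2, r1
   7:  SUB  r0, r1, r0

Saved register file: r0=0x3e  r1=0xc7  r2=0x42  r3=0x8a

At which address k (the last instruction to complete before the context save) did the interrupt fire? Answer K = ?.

K = 2

after  0: r0=0x4e r1=0xc7 r2=0x42 r3=0x8a  N=0 Z=0
after  1: r0=0xc8 r1=0xc7 r2=0x42 r3=0x8a  N=1 Z=0
after  2: r0=0x3e r1=0xc7 r2=0x42 r3=0x8a  N=0 Z=0
-- IRQ taken; context saved, return-PC = 3 --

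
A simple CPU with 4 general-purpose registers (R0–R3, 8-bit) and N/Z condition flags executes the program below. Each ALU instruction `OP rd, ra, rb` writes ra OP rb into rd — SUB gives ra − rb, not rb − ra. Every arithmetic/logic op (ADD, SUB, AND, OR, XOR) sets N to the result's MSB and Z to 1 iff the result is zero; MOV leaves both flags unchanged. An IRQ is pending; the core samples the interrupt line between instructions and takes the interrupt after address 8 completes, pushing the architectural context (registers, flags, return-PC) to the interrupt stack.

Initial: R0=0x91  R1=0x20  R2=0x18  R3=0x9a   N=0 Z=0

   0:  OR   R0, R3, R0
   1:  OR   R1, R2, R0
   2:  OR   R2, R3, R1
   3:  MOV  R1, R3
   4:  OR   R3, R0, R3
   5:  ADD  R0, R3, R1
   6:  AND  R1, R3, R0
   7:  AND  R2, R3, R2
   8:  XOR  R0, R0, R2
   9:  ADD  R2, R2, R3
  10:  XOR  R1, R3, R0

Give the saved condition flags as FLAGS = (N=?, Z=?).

FLAGS = (N=1, Z=0)

after  0: R0=0x9b R1=0x20 R2=0x18 R3=0x9a  N=1 Z=0
after  1: R0=0x9b R1=0x9b R2=0x18 R3=0x9a  N=1 Z=0
after  2: R0=0x9b R1=0x9b R2=0x9b R3=0x9a  N=1 Z=0
after  3: R0=0x9b R1=0x9a R2=0x9b R3=0x9a  N=1 Z=0
after  4: R0=0x9b R1=0x9a R2=0x9b R3=0x9b  N=1 Z=0
after  5: R0=0x35 R1=0x9a R2=0x9b R3=0x9b  N=0 Z=0
after  6: R0=0x35 R1=0x11 R2=0x9b R3=0x9b  N=0 Z=0
after  7: R0=0x35 R1=0x11 R2=0x9b R3=0x9b  N=1 Z=0
after  8: R0=0xae R1=0x11 R2=0x9b R3=0x9b  N=1 Z=0
-- IRQ taken; context saved, return-PC = 9 --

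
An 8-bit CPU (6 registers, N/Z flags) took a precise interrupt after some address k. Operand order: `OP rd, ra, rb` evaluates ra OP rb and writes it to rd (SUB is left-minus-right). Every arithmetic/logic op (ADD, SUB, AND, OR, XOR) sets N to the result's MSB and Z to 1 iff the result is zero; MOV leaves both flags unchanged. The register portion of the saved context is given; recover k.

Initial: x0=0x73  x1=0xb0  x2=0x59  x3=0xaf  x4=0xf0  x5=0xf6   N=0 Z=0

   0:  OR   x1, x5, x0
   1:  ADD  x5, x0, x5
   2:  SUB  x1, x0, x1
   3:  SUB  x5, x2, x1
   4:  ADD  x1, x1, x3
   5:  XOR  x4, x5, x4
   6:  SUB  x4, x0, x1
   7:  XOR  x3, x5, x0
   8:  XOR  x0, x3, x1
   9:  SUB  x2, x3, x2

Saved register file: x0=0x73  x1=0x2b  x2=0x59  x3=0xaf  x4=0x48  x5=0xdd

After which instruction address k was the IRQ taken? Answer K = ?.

after  0: x0=0x73 x1=0xf7 x2=0x59 x3=0xaf x4=0xf0 x5=0xf6  N=1 Z=0
after  1: x0=0x73 x1=0xf7 x2=0x59 x3=0xaf x4=0xf0 x5=0x69  N=0 Z=0
after  2: x0=0x73 x1=0x7c x2=0x59 x3=0xaf x4=0xf0 x5=0x69  N=0 Z=0
after  3: x0=0x73 x1=0x7c x2=0x59 x3=0xaf x4=0xf0 x5=0xdd  N=1 Z=0
after  4: x0=0x73 x1=0x2b x2=0x59 x3=0xaf x4=0xf0 x5=0xdd  N=0 Z=0
after  5: x0=0x73 x1=0x2b x2=0x59 x3=0xaf x4=0x2d x5=0xdd  N=0 Z=0
after  6: x0=0x73 x1=0x2b x2=0x59 x3=0xaf x4=0x48 x5=0xdd  N=0 Z=0
-- IRQ taken; context saved, return-PC = 7 --

K = 6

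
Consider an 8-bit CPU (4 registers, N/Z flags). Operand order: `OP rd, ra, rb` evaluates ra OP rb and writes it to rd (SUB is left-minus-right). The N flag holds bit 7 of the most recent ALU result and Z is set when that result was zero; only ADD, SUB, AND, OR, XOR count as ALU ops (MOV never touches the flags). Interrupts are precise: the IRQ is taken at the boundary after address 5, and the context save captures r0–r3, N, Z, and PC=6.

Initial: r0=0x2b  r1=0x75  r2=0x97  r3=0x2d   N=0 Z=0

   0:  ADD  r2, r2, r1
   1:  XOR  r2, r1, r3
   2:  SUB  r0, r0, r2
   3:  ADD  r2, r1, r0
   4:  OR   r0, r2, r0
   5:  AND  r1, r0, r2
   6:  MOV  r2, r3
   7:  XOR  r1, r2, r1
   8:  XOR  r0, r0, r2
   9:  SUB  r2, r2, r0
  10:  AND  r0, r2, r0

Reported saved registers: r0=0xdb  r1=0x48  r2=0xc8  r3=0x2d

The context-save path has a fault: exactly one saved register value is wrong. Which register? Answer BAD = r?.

after  0: r0=0x2b r1=0x75 r2=0x0c r3=0x2d  N=0 Z=0
after  1: r0=0x2b r1=0x75 r2=0x58 r3=0x2d  N=0 Z=0
after  2: r0=0xd3 r1=0x75 r2=0x58 r3=0x2d  N=1 Z=0
after  3: r0=0xd3 r1=0x75 r2=0x48 r3=0x2d  N=0 Z=0
after  4: r0=0xdb r1=0x75 r2=0x48 r3=0x2d  N=1 Z=0
after  5: r0=0xdb r1=0x48 r2=0x48 r3=0x2d  N=0 Z=0
-- IRQ taken; context saved, return-PC = 6 --
mismatch: r2: reported 0xc8 vs actual 0x48

BAD = r2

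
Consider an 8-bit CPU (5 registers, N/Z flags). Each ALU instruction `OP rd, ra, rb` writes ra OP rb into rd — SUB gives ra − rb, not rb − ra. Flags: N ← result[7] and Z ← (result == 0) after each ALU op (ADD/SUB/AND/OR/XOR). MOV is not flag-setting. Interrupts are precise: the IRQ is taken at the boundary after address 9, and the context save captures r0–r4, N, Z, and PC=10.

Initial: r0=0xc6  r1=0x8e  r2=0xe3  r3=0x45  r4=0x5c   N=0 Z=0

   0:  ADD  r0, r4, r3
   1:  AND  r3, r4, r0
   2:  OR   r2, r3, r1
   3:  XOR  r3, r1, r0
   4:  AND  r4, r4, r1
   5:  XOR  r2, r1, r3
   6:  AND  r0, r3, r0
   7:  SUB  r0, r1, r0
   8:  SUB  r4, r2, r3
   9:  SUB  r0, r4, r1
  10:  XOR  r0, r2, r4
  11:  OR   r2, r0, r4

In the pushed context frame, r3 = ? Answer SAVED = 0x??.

SAVED = 0x2f

after  0: r0=0xa1 r1=0x8e r2=0xe3 r3=0x45 r4=0x5c  N=1 Z=0
after  1: r0=0xa1 r1=0x8e r2=0xe3 r3=0x00 r4=0x5c  N=0 Z=1
after  2: r0=0xa1 r1=0x8e r2=0x8e r3=0x00 r4=0x5c  N=1 Z=0
after  3: r0=0xa1 r1=0x8e r2=0x8e r3=0x2f r4=0x5c  N=0 Z=0
after  4: r0=0xa1 r1=0x8e r2=0x8e r3=0x2f r4=0x0c  N=0 Z=0
after  5: r0=0xa1 r1=0x8e r2=0xa1 r3=0x2f r4=0x0c  N=1 Z=0
after  6: r0=0x21 r1=0x8e r2=0xa1 r3=0x2f r4=0x0c  N=0 Z=0
after  7: r0=0x6d r1=0x8e r2=0xa1 r3=0x2f r4=0x0c  N=0 Z=0
after  8: r0=0x6d r1=0x8e r2=0xa1 r3=0x2f r4=0x72  N=0 Z=0
after  9: r0=0xe4 r1=0x8e r2=0xa1 r3=0x2f r4=0x72  N=1 Z=0
-- IRQ taken; context saved, return-PC = 10 --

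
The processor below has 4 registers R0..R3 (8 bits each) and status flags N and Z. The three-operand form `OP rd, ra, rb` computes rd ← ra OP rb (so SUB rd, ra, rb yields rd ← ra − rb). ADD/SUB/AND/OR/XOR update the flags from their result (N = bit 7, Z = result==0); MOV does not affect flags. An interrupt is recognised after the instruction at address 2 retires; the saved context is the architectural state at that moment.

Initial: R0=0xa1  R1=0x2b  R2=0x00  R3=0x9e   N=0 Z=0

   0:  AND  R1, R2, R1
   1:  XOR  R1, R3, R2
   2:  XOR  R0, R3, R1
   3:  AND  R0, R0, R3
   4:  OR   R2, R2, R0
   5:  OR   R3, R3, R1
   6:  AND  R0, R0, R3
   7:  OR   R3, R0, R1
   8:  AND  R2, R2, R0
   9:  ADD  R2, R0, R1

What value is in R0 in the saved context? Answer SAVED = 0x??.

SAVED = 0x00

after  0: R0=0xa1 R1=0x00 R2=0x00 R3=0x9e  N=0 Z=1
after  1: R0=0xa1 R1=0x9e R2=0x00 R3=0x9e  N=1 Z=0
after  2: R0=0x00 R1=0x9e R2=0x00 R3=0x9e  N=0 Z=1
-- IRQ taken; context saved, return-PC = 3 --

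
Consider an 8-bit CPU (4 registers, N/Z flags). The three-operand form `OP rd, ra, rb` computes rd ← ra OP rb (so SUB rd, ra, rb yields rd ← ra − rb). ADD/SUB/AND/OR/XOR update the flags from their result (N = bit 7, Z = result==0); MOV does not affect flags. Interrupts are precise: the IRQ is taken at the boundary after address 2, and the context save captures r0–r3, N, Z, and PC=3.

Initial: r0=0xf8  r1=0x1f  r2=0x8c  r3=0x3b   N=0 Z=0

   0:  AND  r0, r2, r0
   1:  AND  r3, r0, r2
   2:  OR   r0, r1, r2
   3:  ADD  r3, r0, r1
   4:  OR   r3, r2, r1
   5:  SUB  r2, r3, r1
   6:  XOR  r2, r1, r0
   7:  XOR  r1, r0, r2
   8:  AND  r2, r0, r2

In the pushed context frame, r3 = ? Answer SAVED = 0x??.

after  0: r0=0x88 r1=0x1f r2=0x8c r3=0x3b  N=1 Z=0
after  1: r0=0x88 r1=0x1f r2=0x8c r3=0x88  N=1 Z=0
after  2: r0=0x9f r1=0x1f r2=0x8c r3=0x88  N=1 Z=0
-- IRQ taken; context saved, return-PC = 3 --

SAVED = 0x88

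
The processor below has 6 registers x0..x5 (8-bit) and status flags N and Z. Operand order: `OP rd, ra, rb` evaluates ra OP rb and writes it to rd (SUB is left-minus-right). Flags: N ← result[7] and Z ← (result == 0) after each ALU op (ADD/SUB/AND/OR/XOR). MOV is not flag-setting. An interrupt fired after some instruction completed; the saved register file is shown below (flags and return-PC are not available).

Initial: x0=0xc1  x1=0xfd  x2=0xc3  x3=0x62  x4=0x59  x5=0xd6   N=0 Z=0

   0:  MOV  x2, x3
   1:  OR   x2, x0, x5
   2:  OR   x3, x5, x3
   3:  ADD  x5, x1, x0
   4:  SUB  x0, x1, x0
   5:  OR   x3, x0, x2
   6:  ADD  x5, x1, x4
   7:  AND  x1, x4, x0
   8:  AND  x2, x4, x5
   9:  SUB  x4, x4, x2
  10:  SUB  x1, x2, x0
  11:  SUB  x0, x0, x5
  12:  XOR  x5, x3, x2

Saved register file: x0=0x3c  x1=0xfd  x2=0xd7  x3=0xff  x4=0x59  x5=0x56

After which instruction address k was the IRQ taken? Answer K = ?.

after  0: x0=0xc1 x1=0xfd x2=0x62 x3=0x62 x4=0x59 x5=0xd6  N=0 Z=0
after  1: x0=0xc1 x1=0xfd x2=0xd7 x3=0x62 x4=0x59 x5=0xd6  N=1 Z=0
after  2: x0=0xc1 x1=0xfd x2=0xd7 x3=0xf6 x4=0x59 x5=0xd6  N=1 Z=0
after  3: x0=0xc1 x1=0xfd x2=0xd7 x3=0xf6 x4=0x59 x5=0xbe  N=1 Z=0
after  4: x0=0x3c x1=0xfd x2=0xd7 x3=0xf6 x4=0x59 x5=0xbe  N=0 Z=0
after  5: x0=0x3c x1=0xfd x2=0xd7 x3=0xff x4=0x59 x5=0xbe  N=1 Z=0
after  6: x0=0x3c x1=0xfd x2=0xd7 x3=0xff x4=0x59 x5=0x56  N=0 Z=0
-- IRQ taken; context saved, return-PC = 7 --

K = 6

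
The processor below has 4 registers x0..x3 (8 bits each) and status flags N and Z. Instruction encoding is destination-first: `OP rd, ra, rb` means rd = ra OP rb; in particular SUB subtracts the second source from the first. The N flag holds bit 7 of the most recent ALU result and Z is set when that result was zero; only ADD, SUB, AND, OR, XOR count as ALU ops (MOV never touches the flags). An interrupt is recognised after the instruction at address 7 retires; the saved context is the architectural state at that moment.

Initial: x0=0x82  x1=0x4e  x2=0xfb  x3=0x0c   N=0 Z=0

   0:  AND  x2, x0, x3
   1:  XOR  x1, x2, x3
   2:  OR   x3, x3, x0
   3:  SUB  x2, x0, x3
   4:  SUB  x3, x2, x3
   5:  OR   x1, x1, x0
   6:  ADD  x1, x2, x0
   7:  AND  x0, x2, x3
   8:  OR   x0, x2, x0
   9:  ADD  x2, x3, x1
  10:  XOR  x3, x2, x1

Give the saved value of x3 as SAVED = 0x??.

SAVED = 0x66

after  0: x0=0x82 x1=0x4e x2=0x00 x3=0x0c  N=0 Z=1
after  1: x0=0x82 x1=0x0c x2=0x00 x3=0x0c  N=0 Z=0
after  2: x0=0x82 x1=0x0c x2=0x00 x3=0x8e  N=1 Z=0
after  3: x0=0x82 x1=0x0c x2=0xf4 x3=0x8e  N=1 Z=0
after  4: x0=0x82 x1=0x0c x2=0xf4 x3=0x66  N=0 Z=0
after  5: x0=0x82 x1=0x8e x2=0xf4 x3=0x66  N=1 Z=0
after  6: x0=0x82 x1=0x76 x2=0xf4 x3=0x66  N=0 Z=0
after  7: x0=0x64 x1=0x76 x2=0xf4 x3=0x66  N=0 Z=0
-- IRQ taken; context saved, return-PC = 8 --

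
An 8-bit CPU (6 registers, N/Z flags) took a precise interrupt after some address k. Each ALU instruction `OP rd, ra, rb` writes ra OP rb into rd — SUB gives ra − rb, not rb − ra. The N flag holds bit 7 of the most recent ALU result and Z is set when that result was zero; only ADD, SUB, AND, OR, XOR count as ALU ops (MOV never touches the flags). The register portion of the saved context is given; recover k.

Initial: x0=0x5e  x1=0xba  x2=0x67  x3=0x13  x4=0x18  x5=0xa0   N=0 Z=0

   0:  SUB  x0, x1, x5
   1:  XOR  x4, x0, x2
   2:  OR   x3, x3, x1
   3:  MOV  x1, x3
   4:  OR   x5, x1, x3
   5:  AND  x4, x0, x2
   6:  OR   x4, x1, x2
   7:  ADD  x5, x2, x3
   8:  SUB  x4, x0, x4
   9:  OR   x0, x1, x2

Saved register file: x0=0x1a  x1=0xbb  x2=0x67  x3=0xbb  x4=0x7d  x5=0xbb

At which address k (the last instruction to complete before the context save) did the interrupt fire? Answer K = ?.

K = 4

after  0: x0=0x1a x1=0xba x2=0x67 x3=0x13 x4=0x18 x5=0xa0  N=0 Z=0
after  1: x0=0x1a x1=0xba x2=0x67 x3=0x13 x4=0x7d x5=0xa0  N=0 Z=0
after  2: x0=0x1a x1=0xba x2=0x67 x3=0xbb x4=0x7d x5=0xa0  N=1 Z=0
after  3: x0=0x1a x1=0xbb x2=0x67 x3=0xbb x4=0x7d x5=0xa0  N=1 Z=0
after  4: x0=0x1a x1=0xbb x2=0x67 x3=0xbb x4=0x7d x5=0xbb  N=1 Z=0
-- IRQ taken; context saved, return-PC = 5 --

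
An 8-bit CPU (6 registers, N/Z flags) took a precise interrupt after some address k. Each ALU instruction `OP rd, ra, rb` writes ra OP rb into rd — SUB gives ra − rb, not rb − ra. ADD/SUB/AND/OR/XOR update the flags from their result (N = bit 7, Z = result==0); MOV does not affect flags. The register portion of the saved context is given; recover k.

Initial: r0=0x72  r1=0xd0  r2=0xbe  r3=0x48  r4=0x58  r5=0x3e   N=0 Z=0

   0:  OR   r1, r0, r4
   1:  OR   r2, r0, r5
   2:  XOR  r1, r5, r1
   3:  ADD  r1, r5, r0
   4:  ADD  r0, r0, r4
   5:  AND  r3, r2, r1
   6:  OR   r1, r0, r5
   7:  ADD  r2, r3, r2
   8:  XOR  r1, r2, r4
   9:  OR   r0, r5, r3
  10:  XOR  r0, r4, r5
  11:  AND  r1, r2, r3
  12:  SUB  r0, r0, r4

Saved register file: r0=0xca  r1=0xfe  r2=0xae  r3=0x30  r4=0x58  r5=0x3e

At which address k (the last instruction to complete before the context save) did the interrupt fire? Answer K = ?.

K = 7

after  0: r0=0x72 r1=0x7a r2=0xbe r3=0x48 r4=0x58 r5=0x3e  N=0 Z=0
after  1: r0=0x72 r1=0x7a r2=0x7e r3=0x48 r4=0x58 r5=0x3e  N=0 Z=0
after  2: r0=0x72 r1=0x44 r2=0x7e r3=0x48 r4=0x58 r5=0x3e  N=0 Z=0
after  3: r0=0x72 r1=0xb0 r2=0x7e r3=0x48 r4=0x58 r5=0x3e  N=1 Z=0
after  4: r0=0xca r1=0xb0 r2=0x7e r3=0x48 r4=0x58 r5=0x3e  N=1 Z=0
after  5: r0=0xca r1=0xb0 r2=0x7e r3=0x30 r4=0x58 r5=0x3e  N=0 Z=0
after  6: r0=0xca r1=0xfe r2=0x7e r3=0x30 r4=0x58 r5=0x3e  N=1 Z=0
after  7: r0=0xca r1=0xfe r2=0xae r3=0x30 r4=0x58 r5=0x3e  N=1 Z=0
-- IRQ taken; context saved, return-PC = 8 --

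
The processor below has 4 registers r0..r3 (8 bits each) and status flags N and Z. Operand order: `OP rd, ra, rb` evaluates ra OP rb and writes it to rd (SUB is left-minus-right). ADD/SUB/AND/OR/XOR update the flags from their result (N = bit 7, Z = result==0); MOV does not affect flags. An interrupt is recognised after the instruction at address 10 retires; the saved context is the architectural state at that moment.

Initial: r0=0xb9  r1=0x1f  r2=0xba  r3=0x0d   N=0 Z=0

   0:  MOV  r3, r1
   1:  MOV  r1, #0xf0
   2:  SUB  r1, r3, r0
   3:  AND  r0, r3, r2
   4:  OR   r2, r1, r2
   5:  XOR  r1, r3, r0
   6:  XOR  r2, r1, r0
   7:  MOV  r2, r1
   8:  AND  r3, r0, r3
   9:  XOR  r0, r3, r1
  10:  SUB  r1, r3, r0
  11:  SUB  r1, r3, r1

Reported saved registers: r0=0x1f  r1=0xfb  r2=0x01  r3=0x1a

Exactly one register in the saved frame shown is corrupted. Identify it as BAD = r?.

BAD = r2

after  0: r0=0xb9 r1=0x1f r2=0xba r3=0x1f  N=0 Z=0
after  1: r0=0xb9 r1=0xf0 r2=0xba r3=0x1f  N=0 Z=0
after  2: r0=0xb9 r1=0x66 r2=0xba r3=0x1f  N=0 Z=0
after  3: r0=0x1a r1=0x66 r2=0xba r3=0x1f  N=0 Z=0
after  4: r0=0x1a r1=0x66 r2=0xfe r3=0x1f  N=1 Z=0
after  5: r0=0x1a r1=0x05 r2=0xfe r3=0x1f  N=0 Z=0
after  6: r0=0x1a r1=0x05 r2=0x1f r3=0x1f  N=0 Z=0
after  7: r0=0x1a r1=0x05 r2=0x05 r3=0x1f  N=0 Z=0
after  8: r0=0x1a r1=0x05 r2=0x05 r3=0x1a  N=0 Z=0
after  9: r0=0x1f r1=0x05 r2=0x05 r3=0x1a  N=0 Z=0
after 10: r0=0x1f r1=0xfb r2=0x05 r3=0x1a  N=1 Z=0
-- IRQ taken; context saved, return-PC = 11 --
mismatch: r2: reported 0x01 vs actual 0x05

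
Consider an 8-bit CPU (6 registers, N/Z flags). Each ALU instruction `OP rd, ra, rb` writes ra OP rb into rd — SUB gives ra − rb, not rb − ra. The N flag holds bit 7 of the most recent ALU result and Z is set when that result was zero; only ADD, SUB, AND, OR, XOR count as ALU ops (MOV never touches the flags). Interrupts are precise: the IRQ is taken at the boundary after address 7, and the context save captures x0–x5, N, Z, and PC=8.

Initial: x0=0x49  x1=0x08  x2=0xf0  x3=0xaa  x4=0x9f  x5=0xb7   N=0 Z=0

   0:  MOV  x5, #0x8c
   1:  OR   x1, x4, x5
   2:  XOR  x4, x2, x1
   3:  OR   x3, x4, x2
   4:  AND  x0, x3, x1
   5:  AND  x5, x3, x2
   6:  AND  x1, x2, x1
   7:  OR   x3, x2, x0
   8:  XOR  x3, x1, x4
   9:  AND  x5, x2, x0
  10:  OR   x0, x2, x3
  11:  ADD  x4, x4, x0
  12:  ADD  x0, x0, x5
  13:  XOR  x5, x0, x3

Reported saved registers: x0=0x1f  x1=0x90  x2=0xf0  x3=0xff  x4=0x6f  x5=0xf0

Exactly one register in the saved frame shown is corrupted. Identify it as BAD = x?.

BAD = x0

after  0: x0=0x49 x1=0x08 x2=0xf0 x3=0xaa x4=0x9f x5=0x8c  N=0 Z=0
after  1: x0=0x49 x1=0x9f x2=0xf0 x3=0xaa x4=0x9f x5=0x8c  N=1 Z=0
after  2: x0=0x49 x1=0x9f x2=0xf0 x3=0xaa x4=0x6f x5=0x8c  N=0 Z=0
after  3: x0=0x49 x1=0x9f x2=0xf0 x3=0xff x4=0x6f x5=0x8c  N=1 Z=0
after  4: x0=0x9f x1=0x9f x2=0xf0 x3=0xff x4=0x6f x5=0x8c  N=1 Z=0
after  5: x0=0x9f x1=0x9f x2=0xf0 x3=0xff x4=0x6f x5=0xf0  N=1 Z=0
after  6: x0=0x9f x1=0x90 x2=0xf0 x3=0xff x4=0x6f x5=0xf0  N=1 Z=0
after  7: x0=0x9f x1=0x90 x2=0xf0 x3=0xff x4=0x6f x5=0xf0  N=1 Z=0
-- IRQ taken; context saved, return-PC = 8 --
mismatch: x0: reported 0x1f vs actual 0x9f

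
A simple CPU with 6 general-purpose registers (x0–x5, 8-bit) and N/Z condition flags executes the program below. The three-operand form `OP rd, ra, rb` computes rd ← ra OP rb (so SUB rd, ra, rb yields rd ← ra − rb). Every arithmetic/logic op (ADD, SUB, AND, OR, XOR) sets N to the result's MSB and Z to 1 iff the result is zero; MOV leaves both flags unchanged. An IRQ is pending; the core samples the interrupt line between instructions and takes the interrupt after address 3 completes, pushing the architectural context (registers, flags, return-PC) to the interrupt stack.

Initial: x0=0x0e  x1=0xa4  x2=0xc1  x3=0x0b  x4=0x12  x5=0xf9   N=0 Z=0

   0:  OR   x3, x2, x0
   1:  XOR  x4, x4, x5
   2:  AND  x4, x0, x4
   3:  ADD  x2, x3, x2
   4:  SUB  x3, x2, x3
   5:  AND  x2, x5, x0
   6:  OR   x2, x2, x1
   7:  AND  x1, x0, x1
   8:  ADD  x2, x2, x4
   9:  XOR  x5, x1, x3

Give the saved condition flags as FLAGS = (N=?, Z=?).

FLAGS = (N=1, Z=0)

after  0: x0=0x0e x1=0xa4 x2=0xc1 x3=0xcf x4=0x12 x5=0xf9  N=1 Z=0
after  1: x0=0x0e x1=0xa4 x2=0xc1 x3=0xcf x4=0xeb x5=0xf9  N=1 Z=0
after  2: x0=0x0e x1=0xa4 x2=0xc1 x3=0xcf x4=0x0a x5=0xf9  N=0 Z=0
after  3: x0=0x0e x1=0xa4 x2=0x90 x3=0xcf x4=0x0a x5=0xf9  N=1 Z=0
-- IRQ taken; context saved, return-PC = 4 --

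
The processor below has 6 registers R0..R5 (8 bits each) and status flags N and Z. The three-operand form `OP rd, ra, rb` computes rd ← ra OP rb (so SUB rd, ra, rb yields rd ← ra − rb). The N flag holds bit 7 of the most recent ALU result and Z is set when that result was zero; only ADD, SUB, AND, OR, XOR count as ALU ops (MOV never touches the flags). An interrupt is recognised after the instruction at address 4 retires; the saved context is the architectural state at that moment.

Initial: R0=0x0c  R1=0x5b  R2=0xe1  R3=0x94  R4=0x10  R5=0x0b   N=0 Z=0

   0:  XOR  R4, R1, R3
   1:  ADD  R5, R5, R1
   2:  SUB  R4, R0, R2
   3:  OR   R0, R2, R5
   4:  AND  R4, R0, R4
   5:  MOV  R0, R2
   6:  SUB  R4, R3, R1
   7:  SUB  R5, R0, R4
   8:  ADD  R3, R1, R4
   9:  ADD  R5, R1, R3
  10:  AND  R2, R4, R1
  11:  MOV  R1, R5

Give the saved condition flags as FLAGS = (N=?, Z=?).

FLAGS = (N=0, Z=0)

after  0: R0=0x0c R1=0x5b R2=0xe1 R3=0x94 R4=0xcf R5=0x0b  N=1 Z=0
after  1: R0=0x0c R1=0x5b R2=0xe1 R3=0x94 R4=0xcf R5=0x66  N=0 Z=0
after  2: R0=0x0c R1=0x5b R2=0xe1 R3=0x94 R4=0x2b R5=0x66  N=0 Z=0
after  3: R0=0xe7 R1=0x5b R2=0xe1 R3=0x94 R4=0x2b R5=0x66  N=1 Z=0
after  4: R0=0xe7 R1=0x5b R2=0xe1 R3=0x94 R4=0x23 R5=0x66  N=0 Z=0
-- IRQ taken; context saved, return-PC = 5 --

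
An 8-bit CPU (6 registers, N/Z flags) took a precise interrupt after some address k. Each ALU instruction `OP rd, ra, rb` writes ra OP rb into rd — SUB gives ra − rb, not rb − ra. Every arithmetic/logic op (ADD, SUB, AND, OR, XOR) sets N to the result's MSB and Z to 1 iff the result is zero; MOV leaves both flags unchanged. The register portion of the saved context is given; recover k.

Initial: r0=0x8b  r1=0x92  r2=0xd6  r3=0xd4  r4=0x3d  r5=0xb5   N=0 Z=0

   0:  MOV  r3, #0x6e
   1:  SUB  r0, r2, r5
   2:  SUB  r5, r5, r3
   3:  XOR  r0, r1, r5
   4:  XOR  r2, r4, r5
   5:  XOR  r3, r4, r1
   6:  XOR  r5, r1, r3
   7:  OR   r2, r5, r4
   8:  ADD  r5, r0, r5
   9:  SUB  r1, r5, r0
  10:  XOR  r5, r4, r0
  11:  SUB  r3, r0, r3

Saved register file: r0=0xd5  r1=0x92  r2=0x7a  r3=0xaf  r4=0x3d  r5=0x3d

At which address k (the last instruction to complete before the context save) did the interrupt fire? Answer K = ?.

after  0: r0=0x8b r1=0x92 r2=0xd6 r3=0x6e r4=0x3d r5=0xb5  N=0 Z=0
after  1: r0=0x21 r1=0x92 r2=0xd6 r3=0x6e r4=0x3d r5=0xb5  N=0 Z=0
after  2: r0=0x21 r1=0x92 r2=0xd6 r3=0x6e r4=0x3d r5=0x47  N=0 Z=0
after  3: r0=0xd5 r1=0x92 r2=0xd6 r3=0x6e r4=0x3d r5=0x47  N=1 Z=0
after  4: r0=0xd5 r1=0x92 r2=0x7a r3=0x6e r4=0x3d r5=0x47  N=0 Z=0
after  5: r0=0xd5 r1=0x92 r2=0x7a r3=0xaf r4=0x3d r5=0x47  N=1 Z=0
after  6: r0=0xd5 r1=0x92 r2=0x7a r3=0xaf r4=0x3d r5=0x3d  N=0 Z=0
-- IRQ taken; context saved, return-PC = 7 --

K = 6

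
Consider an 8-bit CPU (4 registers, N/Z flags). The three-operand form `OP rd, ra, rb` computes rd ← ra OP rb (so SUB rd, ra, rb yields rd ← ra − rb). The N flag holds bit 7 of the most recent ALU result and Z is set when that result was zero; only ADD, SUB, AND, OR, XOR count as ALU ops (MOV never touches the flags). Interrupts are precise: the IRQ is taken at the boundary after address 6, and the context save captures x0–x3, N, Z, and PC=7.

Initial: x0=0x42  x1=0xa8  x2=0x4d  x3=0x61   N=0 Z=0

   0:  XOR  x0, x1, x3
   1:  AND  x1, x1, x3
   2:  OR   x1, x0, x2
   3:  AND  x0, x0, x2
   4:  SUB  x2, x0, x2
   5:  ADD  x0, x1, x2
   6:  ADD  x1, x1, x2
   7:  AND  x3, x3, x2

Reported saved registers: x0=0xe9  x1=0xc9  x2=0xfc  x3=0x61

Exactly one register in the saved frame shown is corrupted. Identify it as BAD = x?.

after  0: x0=0xc9 x1=0xa8 x2=0x4d x3=0x61  N=1 Z=0
after  1: x0=0xc9 x1=0x20 x2=0x4d x3=0x61  N=0 Z=0
after  2: x0=0xc9 x1=0xcd x2=0x4d x3=0x61  N=1 Z=0
after  3: x0=0x49 x1=0xcd x2=0x4d x3=0x61  N=0 Z=0
after  4: x0=0x49 x1=0xcd x2=0xfc x3=0x61  N=1 Z=0
after  5: x0=0xc9 x1=0xcd x2=0xfc x3=0x61  N=1 Z=0
after  6: x0=0xc9 x1=0xc9 x2=0xfc x3=0x61  N=1 Z=0
-- IRQ taken; context saved, return-PC = 7 --
mismatch: x0: reported 0xe9 vs actual 0xc9

BAD = x0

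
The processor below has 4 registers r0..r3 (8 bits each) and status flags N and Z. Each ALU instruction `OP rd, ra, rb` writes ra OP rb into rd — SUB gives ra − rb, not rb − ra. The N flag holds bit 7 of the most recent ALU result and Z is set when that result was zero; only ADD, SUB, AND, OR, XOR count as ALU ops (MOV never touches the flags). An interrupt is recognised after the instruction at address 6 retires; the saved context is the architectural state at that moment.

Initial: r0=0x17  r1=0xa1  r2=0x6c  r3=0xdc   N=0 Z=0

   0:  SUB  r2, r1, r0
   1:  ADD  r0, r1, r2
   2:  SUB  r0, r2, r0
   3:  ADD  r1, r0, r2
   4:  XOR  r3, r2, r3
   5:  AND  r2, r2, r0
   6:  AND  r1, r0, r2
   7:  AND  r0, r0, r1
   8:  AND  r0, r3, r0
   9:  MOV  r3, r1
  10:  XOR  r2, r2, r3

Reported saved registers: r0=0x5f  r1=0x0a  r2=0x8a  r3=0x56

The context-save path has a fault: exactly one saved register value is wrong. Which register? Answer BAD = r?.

BAD = r2

after  0: r0=0x17 r1=0xa1 r2=0x8a r3=0xdc  N=1 Z=0
after  1: r0=0x2b r1=0xa1 r2=0x8a r3=0xdc  N=0 Z=0
after  2: r0=0x5f r1=0xa1 r2=0x8a r3=0xdc  N=0 Z=0
after  3: r0=0x5f r1=0xe9 r2=0x8a r3=0xdc  N=1 Z=0
after  4: r0=0x5f r1=0xe9 r2=0x8a r3=0x56  N=0 Z=0
after  5: r0=0x5f r1=0xe9 r2=0x0a r3=0x56  N=0 Z=0
after  6: r0=0x5f r1=0x0a r2=0x0a r3=0x56  N=0 Z=0
-- IRQ taken; context saved, return-PC = 7 --
mismatch: r2: reported 0x8a vs actual 0x0a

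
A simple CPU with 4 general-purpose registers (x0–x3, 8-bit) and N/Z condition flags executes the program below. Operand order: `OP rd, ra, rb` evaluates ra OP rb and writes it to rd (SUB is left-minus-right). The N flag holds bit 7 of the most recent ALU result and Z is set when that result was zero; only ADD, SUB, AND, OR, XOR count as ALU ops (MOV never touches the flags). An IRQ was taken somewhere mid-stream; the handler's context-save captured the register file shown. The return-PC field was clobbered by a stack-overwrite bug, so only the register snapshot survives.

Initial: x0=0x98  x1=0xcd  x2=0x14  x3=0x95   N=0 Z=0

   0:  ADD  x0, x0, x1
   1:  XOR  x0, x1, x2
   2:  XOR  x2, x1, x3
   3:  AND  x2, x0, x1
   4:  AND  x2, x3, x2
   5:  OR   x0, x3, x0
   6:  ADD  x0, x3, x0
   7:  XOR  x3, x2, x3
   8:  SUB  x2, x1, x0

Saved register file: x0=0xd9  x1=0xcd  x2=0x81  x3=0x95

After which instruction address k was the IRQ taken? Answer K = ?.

after  0: x0=0x65 x1=0xcd x2=0x14 x3=0x95  N=0 Z=0
after  1: x0=0xd9 x1=0xcd x2=0x14 x3=0x95  N=1 Z=0
after  2: x0=0xd9 x1=0xcd x2=0x58 x3=0x95  N=0 Z=0
after  3: x0=0xd9 x1=0xcd x2=0xc9 x3=0x95  N=1 Z=0
after  4: x0=0xd9 x1=0xcd x2=0x81 x3=0x95  N=1 Z=0
-- IRQ taken; context saved, return-PC = 5 --

K = 4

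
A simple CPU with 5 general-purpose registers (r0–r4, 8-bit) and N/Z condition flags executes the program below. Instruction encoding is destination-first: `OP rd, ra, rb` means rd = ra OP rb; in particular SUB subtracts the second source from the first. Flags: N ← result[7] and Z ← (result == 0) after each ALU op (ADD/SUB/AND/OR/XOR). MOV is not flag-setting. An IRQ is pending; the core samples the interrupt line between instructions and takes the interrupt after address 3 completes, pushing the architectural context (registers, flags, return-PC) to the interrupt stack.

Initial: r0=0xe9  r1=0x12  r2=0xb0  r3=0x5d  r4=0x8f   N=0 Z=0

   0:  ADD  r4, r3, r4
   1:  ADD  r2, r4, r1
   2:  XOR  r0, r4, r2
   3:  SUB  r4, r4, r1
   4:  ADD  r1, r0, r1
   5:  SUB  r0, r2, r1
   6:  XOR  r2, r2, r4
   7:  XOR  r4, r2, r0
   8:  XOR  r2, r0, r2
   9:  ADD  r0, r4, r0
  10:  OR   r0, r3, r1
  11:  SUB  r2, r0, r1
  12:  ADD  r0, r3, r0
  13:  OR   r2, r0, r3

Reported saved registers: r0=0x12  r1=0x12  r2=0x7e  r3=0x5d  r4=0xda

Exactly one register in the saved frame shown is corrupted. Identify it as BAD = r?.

BAD = r2

after  0: r0=0xe9 r1=0x12 r2=0xb0 r3=0x5d r4=0xec  N=1 Z=0
after  1: r0=0xe9 r1=0x12 r2=0xfe r3=0x5d r4=0xec  N=1 Z=0
after  2: r0=0x12 r1=0x12 r2=0xfe r3=0x5d r4=0xec  N=0 Z=0
after  3: r0=0x12 r1=0x12 r2=0xfe r3=0x5d r4=0xda  N=1 Z=0
-- IRQ taken; context saved, return-PC = 4 --
mismatch: r2: reported 0x7e vs actual 0xfe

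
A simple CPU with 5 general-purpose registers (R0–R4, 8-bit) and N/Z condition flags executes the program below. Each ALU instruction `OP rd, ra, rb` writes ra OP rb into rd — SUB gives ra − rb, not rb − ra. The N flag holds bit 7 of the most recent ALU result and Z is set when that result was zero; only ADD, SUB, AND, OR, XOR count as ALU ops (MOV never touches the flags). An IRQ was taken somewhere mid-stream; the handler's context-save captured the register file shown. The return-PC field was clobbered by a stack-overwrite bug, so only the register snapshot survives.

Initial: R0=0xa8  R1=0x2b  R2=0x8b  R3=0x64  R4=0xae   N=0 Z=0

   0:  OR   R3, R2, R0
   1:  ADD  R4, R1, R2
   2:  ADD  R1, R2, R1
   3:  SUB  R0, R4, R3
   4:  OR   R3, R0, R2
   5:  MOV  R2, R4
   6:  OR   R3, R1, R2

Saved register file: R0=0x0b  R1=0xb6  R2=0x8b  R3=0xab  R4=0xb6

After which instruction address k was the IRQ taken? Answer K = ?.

after  0: R0=0xa8 R1=0x2b R2=0x8b R3=0xab R4=0xae  N=1 Z=0
after  1: R0=0xa8 R1=0x2b R2=0x8b R3=0xab R4=0xb6  N=1 Z=0
after  2: R0=0xa8 R1=0xb6 R2=0x8b R3=0xab R4=0xb6  N=1 Z=0
after  3: R0=0x0b R1=0xb6 R2=0x8b R3=0xab R4=0xb6  N=0 Z=0
-- IRQ taken; context saved, return-PC = 4 --

K = 3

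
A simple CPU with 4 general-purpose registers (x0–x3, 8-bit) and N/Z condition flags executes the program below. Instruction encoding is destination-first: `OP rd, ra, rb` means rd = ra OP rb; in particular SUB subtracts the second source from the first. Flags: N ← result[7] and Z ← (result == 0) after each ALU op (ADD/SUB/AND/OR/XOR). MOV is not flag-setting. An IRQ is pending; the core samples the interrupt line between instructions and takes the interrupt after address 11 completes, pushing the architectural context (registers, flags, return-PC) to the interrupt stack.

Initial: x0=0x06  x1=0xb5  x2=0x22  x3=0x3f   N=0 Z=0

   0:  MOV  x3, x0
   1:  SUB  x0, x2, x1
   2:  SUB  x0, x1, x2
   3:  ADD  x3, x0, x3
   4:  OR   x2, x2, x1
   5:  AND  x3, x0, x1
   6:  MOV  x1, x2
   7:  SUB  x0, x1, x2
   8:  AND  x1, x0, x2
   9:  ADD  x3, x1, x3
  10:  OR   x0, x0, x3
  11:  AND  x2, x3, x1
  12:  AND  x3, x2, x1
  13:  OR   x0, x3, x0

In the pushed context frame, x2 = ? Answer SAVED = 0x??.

SAVED = 0x00

after  0: x0=0x06 x1=0xb5 x2=0x22 x3=0x06  N=0 Z=0
after  1: x0=0x6d x1=0xb5 x2=0x22 x3=0x06  N=0 Z=0
after  2: x0=0x93 x1=0xb5 x2=0x22 x3=0x06  N=1 Z=0
after  3: x0=0x93 x1=0xb5 x2=0x22 x3=0x99  N=1 Z=0
after  4: x0=0x93 x1=0xb5 x2=0xb7 x3=0x99  N=1 Z=0
after  5: x0=0x93 x1=0xb5 x2=0xb7 x3=0x91  N=1 Z=0
after  6: x0=0x93 x1=0xb7 x2=0xb7 x3=0x91  N=1 Z=0
after  7: x0=0x00 x1=0xb7 x2=0xb7 x3=0x91  N=0 Z=1
after  8: x0=0x00 x1=0x00 x2=0xb7 x3=0x91  N=0 Z=1
after  9: x0=0x00 x1=0x00 x2=0xb7 x3=0x91  N=1 Z=0
after 10: x0=0x91 x1=0x00 x2=0xb7 x3=0x91  N=1 Z=0
after 11: x0=0x91 x1=0x00 x2=0x00 x3=0x91  N=0 Z=1
-- IRQ taken; context saved, return-PC = 12 --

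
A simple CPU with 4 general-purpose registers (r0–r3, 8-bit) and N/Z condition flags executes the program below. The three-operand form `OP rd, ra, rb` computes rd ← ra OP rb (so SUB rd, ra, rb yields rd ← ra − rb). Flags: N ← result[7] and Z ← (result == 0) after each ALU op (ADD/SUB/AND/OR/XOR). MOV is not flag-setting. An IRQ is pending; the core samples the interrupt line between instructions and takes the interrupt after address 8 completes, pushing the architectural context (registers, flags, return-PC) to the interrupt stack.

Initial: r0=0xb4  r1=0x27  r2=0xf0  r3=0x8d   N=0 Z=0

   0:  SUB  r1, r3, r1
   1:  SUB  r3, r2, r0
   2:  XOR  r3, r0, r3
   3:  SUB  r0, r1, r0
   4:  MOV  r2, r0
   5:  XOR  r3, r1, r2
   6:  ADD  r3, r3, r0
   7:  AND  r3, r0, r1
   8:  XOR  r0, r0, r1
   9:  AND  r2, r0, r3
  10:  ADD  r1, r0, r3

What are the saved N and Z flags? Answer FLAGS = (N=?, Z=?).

after  0: r0=0xb4 r1=0x66 r2=0xf0 r3=0x8d  N=0 Z=0
after  1: r0=0xb4 r1=0x66 r2=0xf0 r3=0x3c  N=0 Z=0
after  2: r0=0xb4 r1=0x66 r2=0xf0 r3=0x88  N=1 Z=0
after  3: r0=0xb2 r1=0x66 r2=0xf0 r3=0x88  N=1 Z=0
after  4: r0=0xb2 r1=0x66 r2=0xb2 r3=0x88  N=1 Z=0
after  5: r0=0xb2 r1=0x66 r2=0xb2 r3=0xd4  N=1 Z=0
after  6: r0=0xb2 r1=0x66 r2=0xb2 r3=0x86  N=1 Z=0
after  7: r0=0xb2 r1=0x66 r2=0xb2 r3=0x22  N=0 Z=0
after  8: r0=0xd4 r1=0x66 r2=0xb2 r3=0x22  N=1 Z=0
-- IRQ taken; context saved, return-PC = 9 --

FLAGS = (N=1, Z=0)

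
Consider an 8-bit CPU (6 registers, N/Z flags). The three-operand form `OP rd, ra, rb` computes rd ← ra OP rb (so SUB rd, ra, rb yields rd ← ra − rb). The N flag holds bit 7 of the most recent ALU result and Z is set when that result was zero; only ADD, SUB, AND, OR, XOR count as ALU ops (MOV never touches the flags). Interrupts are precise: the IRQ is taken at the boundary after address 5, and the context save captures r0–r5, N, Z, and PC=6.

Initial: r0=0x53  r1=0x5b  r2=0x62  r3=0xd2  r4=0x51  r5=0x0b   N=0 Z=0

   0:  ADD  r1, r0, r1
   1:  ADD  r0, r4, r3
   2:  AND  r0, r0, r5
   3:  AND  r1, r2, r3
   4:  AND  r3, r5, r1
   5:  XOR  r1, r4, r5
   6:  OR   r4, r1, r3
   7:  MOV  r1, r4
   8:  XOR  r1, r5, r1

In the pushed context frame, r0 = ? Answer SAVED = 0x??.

after  0: r0=0x53 r1=0xae r2=0x62 r3=0xd2 r4=0x51 r5=0x0b  N=1 Z=0
after  1: r0=0x23 r1=0xae r2=0x62 r3=0xd2 r4=0x51 r5=0x0b  N=0 Z=0
after  2: r0=0x03 r1=0xae r2=0x62 r3=0xd2 r4=0x51 r5=0x0b  N=0 Z=0
after  3: r0=0x03 r1=0x42 r2=0x62 r3=0xd2 r4=0x51 r5=0x0b  N=0 Z=0
after  4: r0=0x03 r1=0x42 r2=0x62 r3=0x02 r4=0x51 r5=0x0b  N=0 Z=0
after  5: r0=0x03 r1=0x5a r2=0x62 r3=0x02 r4=0x51 r5=0x0b  N=0 Z=0
-- IRQ taken; context saved, return-PC = 6 --

SAVED = 0x03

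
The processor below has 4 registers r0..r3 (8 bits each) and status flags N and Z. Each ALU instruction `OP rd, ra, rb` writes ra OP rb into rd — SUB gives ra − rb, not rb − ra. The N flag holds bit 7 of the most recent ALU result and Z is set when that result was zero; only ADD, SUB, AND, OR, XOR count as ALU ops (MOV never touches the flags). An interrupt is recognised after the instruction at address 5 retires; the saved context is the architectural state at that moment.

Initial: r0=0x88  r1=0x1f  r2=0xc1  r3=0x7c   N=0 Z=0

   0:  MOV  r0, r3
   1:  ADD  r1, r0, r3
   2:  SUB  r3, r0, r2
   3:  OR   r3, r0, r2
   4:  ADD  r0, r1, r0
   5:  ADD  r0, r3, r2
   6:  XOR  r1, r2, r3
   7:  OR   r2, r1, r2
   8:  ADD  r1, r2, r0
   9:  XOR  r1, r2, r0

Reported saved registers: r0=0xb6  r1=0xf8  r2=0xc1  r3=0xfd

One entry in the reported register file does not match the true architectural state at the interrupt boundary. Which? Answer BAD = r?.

BAD = r0

after  0: r0=0x7c r1=0x1f r2=0xc1 r3=0x7c  N=0 Z=0
after  1: r0=0x7c r1=0xf8 r2=0xc1 r3=0x7c  N=1 Z=0
after  2: r0=0x7c r1=0xf8 r2=0xc1 r3=0xbb  N=1 Z=0
after  3: r0=0x7c r1=0xf8 r2=0xc1 r3=0xfd  N=1 Z=0
after  4: r0=0x74 r1=0xf8 r2=0xc1 r3=0xfd  N=0 Z=0
after  5: r0=0xbe r1=0xf8 r2=0xc1 r3=0xfd  N=1 Z=0
-- IRQ taken; context saved, return-PC = 6 --
mismatch: r0: reported 0xb6 vs actual 0xbe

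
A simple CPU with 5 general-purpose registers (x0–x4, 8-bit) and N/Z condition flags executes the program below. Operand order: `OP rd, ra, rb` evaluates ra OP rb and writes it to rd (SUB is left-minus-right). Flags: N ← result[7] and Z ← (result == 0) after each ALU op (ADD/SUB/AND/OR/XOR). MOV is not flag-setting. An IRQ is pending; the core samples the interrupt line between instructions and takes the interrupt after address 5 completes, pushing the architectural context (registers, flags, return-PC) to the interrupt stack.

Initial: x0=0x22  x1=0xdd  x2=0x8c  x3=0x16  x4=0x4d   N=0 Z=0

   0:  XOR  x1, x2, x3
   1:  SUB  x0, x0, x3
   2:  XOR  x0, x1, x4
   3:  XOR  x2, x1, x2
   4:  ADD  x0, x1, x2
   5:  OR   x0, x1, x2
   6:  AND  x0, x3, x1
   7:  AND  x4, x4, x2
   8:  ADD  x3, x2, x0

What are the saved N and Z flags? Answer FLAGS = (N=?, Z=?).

FLAGS = (N=1, Z=0)

after  0: x0=0x22 x1=0x9a x2=0x8c x3=0x16 x4=0x4d  N=1 Z=0
after  1: x0=0x0c x1=0x9a x2=0x8c x3=0x16 x4=0x4d  N=0 Z=0
after  2: x0=0xd7 x1=0x9a x2=0x8c x3=0x16 x4=0x4d  N=1 Z=0
after  3: x0=0xd7 x1=0x9a x2=0x16 x3=0x16 x4=0x4d  N=0 Z=0
after  4: x0=0xb0 x1=0x9a x2=0x16 x3=0x16 x4=0x4d  N=1 Z=0
after  5: x0=0x9e x1=0x9a x2=0x16 x3=0x16 x4=0x4d  N=1 Z=0
-- IRQ taken; context saved, return-PC = 6 --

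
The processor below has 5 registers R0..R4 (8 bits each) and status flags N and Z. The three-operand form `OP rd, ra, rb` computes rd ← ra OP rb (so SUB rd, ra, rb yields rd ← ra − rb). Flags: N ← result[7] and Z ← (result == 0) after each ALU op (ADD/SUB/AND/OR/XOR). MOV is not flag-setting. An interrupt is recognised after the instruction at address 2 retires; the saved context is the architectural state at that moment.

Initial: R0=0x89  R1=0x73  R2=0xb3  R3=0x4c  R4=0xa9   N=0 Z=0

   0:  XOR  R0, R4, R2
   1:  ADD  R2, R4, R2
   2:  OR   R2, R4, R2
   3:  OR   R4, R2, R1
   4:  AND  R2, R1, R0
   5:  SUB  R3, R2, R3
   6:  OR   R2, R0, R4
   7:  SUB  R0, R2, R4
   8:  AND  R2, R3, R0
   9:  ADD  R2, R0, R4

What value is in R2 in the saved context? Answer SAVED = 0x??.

after  0: R0=0x1a R1=0x73 R2=0xb3 R3=0x4c R4=0xa9  N=0 Z=0
after  1: R0=0x1a R1=0x73 R2=0x5c R3=0x4c R4=0xa9  N=0 Z=0
after  2: R0=0x1a R1=0x73 R2=0xfd R3=0x4c R4=0xa9  N=1 Z=0
-- IRQ taken; context saved, return-PC = 3 --

SAVED = 0xfd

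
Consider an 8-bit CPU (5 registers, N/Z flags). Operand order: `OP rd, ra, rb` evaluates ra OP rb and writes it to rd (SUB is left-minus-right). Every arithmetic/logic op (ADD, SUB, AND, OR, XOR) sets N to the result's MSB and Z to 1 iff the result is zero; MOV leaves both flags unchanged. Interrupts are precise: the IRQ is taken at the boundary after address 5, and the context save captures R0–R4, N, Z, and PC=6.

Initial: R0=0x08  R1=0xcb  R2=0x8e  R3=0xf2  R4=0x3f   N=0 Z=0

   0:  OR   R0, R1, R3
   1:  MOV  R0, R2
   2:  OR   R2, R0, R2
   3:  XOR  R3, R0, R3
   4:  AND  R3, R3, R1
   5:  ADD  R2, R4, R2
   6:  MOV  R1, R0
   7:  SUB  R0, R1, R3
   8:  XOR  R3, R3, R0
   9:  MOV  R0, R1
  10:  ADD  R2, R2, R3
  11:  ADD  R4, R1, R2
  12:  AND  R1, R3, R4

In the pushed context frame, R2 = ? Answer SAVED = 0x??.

after  0: R0=0xfb R1=0xcb R2=0x8e R3=0xf2 R4=0x3f  N=1 Z=0
after  1: R0=0x8e R1=0xcb R2=0x8e R3=0xf2 R4=0x3f  N=1 Z=0
after  2: R0=0x8e R1=0xcb R2=0x8e R3=0xf2 R4=0x3f  N=1 Z=0
after  3: R0=0x8e R1=0xcb R2=0x8e R3=0x7c R4=0x3f  N=0 Z=0
after  4: R0=0x8e R1=0xcb R2=0x8e R3=0x48 R4=0x3f  N=0 Z=0
after  5: R0=0x8e R1=0xcb R2=0xcd R3=0x48 R4=0x3f  N=1 Z=0
-- IRQ taken; context saved, return-PC = 6 --

SAVED = 0xcd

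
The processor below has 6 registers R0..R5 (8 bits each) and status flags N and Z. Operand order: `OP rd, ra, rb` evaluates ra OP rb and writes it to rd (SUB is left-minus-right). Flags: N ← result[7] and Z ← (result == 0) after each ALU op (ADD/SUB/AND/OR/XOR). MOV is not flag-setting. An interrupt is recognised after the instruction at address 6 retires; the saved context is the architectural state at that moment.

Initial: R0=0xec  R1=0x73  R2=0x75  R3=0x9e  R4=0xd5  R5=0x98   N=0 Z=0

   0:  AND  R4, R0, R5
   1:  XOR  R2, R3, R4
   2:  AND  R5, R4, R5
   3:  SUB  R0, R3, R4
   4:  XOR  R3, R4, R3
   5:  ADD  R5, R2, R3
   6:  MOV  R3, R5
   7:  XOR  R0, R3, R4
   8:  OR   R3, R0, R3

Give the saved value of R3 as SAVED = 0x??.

after  0: R0=0xec R1=0x73 R2=0x75 R3=0x9e R4=0x88 R5=0x98  N=1 Z=0
after  1: R0=0xec R1=0x73 R2=0x16 R3=0x9e R4=0x88 R5=0x98  N=0 Z=0
after  2: R0=0xec R1=0x73 R2=0x16 R3=0x9e R4=0x88 R5=0x88  N=1 Z=0
after  3: R0=0x16 R1=0x73 R2=0x16 R3=0x9e R4=0x88 R5=0x88  N=0 Z=0
after  4: R0=0x16 R1=0x73 R2=0x16 R3=0x16 R4=0x88 R5=0x88  N=0 Z=0
after  5: R0=0x16 R1=0x73 R2=0x16 R3=0x16 R4=0x88 R5=0x2c  N=0 Z=0
after  6: R0=0x16 R1=0x73 R2=0x16 R3=0x2c R4=0x88 R5=0x2c  N=0 Z=0
-- IRQ taken; context saved, return-PC = 7 --

SAVED = 0x2c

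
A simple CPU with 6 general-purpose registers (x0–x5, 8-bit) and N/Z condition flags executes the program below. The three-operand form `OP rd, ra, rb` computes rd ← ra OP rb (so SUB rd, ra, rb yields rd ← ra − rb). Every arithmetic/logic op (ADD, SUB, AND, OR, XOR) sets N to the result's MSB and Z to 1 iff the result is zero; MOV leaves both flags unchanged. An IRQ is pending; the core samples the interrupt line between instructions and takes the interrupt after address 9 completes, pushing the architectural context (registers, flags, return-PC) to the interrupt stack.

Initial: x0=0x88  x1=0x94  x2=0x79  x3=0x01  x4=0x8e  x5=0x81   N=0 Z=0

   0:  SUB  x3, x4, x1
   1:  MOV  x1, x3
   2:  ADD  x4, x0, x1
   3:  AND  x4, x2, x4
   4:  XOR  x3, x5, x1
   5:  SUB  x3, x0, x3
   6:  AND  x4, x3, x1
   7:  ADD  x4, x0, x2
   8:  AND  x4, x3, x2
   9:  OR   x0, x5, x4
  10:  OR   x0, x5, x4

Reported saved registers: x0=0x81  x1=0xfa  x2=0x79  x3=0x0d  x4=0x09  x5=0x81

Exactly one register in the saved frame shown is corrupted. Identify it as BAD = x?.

BAD = x0

after  0: x0=0x88 x1=0x94 x2=0x79 x3=0xfa x4=0x8e x5=0x81  N=1 Z=0
after  1: x0=0x88 x1=0xfa x2=0x79 x3=0xfa x4=0x8e x5=0x81  N=1 Z=0
after  2: x0=0x88 x1=0xfa x2=0x79 x3=0xfa x4=0x82 x5=0x81  N=1 Z=0
after  3: x0=0x88 x1=0xfa x2=0x79 x3=0xfa x4=0x00 x5=0x81  N=0 Z=1
after  4: x0=0x88 x1=0xfa x2=0x79 x3=0x7b x4=0x00 x5=0x81  N=0 Z=0
after  5: x0=0x88 x1=0xfa x2=0x79 x3=0x0d x4=0x00 x5=0x81  N=0 Z=0
after  6: x0=0x88 x1=0xfa x2=0x79 x3=0x0d x4=0x08 x5=0x81  N=0 Z=0
after  7: x0=0x88 x1=0xfa x2=0x79 x3=0x0d x4=0x01 x5=0x81  N=0 Z=0
after  8: x0=0x88 x1=0xfa x2=0x79 x3=0x0d x4=0x09 x5=0x81  N=0 Z=0
after  9: x0=0x89 x1=0xfa x2=0x79 x3=0x0d x4=0x09 x5=0x81  N=1 Z=0
-- IRQ taken; context saved, return-PC = 10 --
mismatch: x0: reported 0x81 vs actual 0x89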